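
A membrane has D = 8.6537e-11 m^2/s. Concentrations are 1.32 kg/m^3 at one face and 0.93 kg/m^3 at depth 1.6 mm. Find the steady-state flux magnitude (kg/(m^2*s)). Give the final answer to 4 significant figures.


J = -D * (dC/dx) = D * (C1 - C2) / dx
J = 8.6537e-11 * (1.32 - 0.93) / 1.6e-03
J = 2.109e-08 kg/(m^2*s)


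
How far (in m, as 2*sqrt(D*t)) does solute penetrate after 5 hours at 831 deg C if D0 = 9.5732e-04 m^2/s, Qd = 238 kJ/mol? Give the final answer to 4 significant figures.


Step 1: D = D0 * exp(-Qd/(R*T))
T = 1104.15 K
D = 9.5732e-04 * exp(-238e3 / (8.314 * 1104.15)) = 5.26565e-15 m^2/s
Step 2: L = 2*sqrt(D*t)
t = 5 h = 18000 s
L = 2*sqrt(5.26565e-15 * 18000) = 1.947e-05 m


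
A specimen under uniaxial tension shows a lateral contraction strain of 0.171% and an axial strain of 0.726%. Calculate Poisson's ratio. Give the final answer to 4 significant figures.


nu = -epsilon_lat / epsilon_axial
Lateral strain is contraction (negative), so using magnitudes:
nu = 0.171 / 0.726
nu = 0.2355


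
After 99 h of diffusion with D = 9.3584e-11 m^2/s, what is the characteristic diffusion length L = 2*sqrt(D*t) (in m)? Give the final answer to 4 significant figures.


t = 99 hr = 356400 s
Diffusion length = 2*sqrt(D*t)
= 2*sqrt(9.3584e-11 * 356400)
= 0.01155 m


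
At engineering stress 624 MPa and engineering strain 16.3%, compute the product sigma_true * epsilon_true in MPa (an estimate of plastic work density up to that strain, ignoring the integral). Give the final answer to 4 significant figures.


sigma_true = sigma_eng * (1 + epsilon_eng)
sigma_true = 624 * (1 + 0.163) = 725.712 MPa
epsilon_true = ln(1 + epsilon_eng)
epsilon_true = ln(1 + 0.163) = 0.151003
sigma_true * epsilon_true = 725.712 * 0.151003 = 109.6 MPa


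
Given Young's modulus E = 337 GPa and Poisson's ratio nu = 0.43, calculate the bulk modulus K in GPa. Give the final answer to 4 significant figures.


K = E / (3*(1-2*nu))
K = 337 / (3*(1-2*0.43))
K = 802.4 GPa


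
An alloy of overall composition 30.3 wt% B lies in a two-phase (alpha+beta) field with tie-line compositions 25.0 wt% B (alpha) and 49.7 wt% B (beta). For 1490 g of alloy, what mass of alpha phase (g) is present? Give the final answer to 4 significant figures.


f_alpha = (C_beta - C0) / (C_beta - C_alpha)
f_alpha = (49.7 - 30.3) / (49.7 - 25.0) = 0.785425
m_alpha = f_alpha * m_total = 0.785425 * 1490 = 1170 g


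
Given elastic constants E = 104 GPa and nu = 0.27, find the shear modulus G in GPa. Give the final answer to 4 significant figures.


G = E / (2*(1+nu))
G = 104 / (2*(1+0.27))
G = 40.94 GPa


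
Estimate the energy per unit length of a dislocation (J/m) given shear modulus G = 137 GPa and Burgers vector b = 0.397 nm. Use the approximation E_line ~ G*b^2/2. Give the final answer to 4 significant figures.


E = G*b^2/2
b = 0.397 nm = 3.97e-10 m
G = 137 GPa = 1.37e+11 Pa
E = 0.5 * 1.37e+11 * (3.97e-10)^2
E = 1.08e-08 J/m


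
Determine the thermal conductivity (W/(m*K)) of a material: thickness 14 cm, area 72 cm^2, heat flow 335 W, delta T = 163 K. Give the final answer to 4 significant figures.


k = Q*L / (A*dT)
L = 0.14 m, A = 7.2e-03 m^2
k = 335 * 0.14 / (7.2e-03 * 163)
k = 39.96 W/(m*K)


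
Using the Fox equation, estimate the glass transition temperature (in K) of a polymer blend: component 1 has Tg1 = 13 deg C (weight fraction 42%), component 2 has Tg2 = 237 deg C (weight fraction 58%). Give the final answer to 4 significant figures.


1/Tg = w1/Tg1 + w2/Tg2 (in Kelvin)
Tg1 = 286.15 K, Tg2 = 510.15 K
1/Tg = 0.42/286.15 + 0.58/510.15
Tg = 383.9 K


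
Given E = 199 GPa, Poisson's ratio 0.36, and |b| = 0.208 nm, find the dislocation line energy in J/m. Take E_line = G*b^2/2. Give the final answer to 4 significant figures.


Step 1: G = E / (2*(1+nu))
G = 199 / (2*(1+0.36)) = 73.1618 GPa = 7.31618e+10 Pa
Step 2: E_line = G*b^2/2
b = 0.208 nm = 2.08e-10 m
E_line = 0.5 * 7.31618e+10 * (2.08e-10)^2 = 1.583e-09 J/m


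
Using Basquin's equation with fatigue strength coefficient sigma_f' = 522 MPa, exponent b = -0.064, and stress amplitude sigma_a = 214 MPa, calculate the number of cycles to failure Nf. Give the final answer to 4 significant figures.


sigma_a = sigma_f' * (2*Nf)^b
2*Nf = (sigma_a / sigma_f')^(1/b)
2*Nf = (214 / 522)^(1/-0.064)
2*Nf = 1.12431e+06
Nf = 562200 cycles


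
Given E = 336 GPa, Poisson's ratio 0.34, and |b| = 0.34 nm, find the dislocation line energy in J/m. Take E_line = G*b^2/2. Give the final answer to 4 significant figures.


Step 1: G = E / (2*(1+nu))
G = 336 / (2*(1+0.34)) = 125.373 GPa = 1.25373e+11 Pa
Step 2: E_line = G*b^2/2
b = 0.34 nm = 3.4e-10 m
E_line = 0.5 * 1.25373e+11 * (3.4e-10)^2 = 7.247e-09 J/m


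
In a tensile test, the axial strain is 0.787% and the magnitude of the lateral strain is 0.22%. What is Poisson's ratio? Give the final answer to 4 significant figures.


nu = -epsilon_lat / epsilon_axial
Lateral strain is contraction (negative), so using magnitudes:
nu = 0.22 / 0.787
nu = 0.2795


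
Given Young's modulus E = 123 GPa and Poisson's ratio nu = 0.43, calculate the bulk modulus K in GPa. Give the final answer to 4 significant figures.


K = E / (3*(1-2*nu))
K = 123 / (3*(1-2*0.43))
K = 292.9 GPa


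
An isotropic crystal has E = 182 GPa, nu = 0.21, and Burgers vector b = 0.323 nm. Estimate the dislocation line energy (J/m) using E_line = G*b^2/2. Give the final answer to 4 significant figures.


Step 1: G = E / (2*(1+nu))
G = 182 / (2*(1+0.21)) = 75.2066 GPa = 7.52066e+10 Pa
Step 2: E_line = G*b^2/2
b = 0.323 nm = 3.23e-10 m
E_line = 0.5 * 7.52066e+10 * (3.23e-10)^2 = 3.923e-09 J/m


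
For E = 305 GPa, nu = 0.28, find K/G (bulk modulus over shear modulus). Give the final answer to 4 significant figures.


G = E / (2*(1+nu))
G = 305 / (2*(1+0.28)) = 119.141 GPa
K = E / (3*(1-2*nu))
K = 305 / (3*(1-2*0.28)) = 231.061 GPa
K/G = 231.061 / 119.141 = 1.939


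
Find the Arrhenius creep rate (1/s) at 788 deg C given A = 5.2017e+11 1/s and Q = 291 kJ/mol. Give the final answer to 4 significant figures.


rate = A * exp(-Q / (R*T))
T = 788 + 273.15 = 1061.15 K
rate = 5.2017e+11 * exp(-291e3 / (8.314 * 1061.15))
rate = 2.462e-03 1/s


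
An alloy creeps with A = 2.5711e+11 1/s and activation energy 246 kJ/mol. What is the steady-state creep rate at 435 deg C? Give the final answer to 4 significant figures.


rate = A * exp(-Q / (R*T))
T = 435 + 273.15 = 708.15 K
rate = 2.5711e+11 * exp(-246e3 / (8.314 * 708.15))
rate = 1.836e-07 1/s


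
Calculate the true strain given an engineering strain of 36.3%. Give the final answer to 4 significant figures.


epsilon_true = ln(1 + epsilon_eng)
epsilon_true = ln(1 + 0.363)
epsilon_true = 0.3097


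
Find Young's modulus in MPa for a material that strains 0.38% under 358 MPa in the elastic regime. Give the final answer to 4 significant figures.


E = sigma / epsilon
epsilon = 0.38% = 3.8e-03
E = 358 / 3.8e-03
E = 94210 MPa


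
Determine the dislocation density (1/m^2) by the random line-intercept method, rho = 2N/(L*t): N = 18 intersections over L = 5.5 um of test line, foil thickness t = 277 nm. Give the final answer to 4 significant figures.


rho = 2N / (L * t)
L = 5.5 um = 5.5e-06 m, t = 277 nm = 2.77e-07 m
rho = 2 * 18 / (5.5e-06 * 2.77e-07)
rho = 2.363e+13 1/m^2


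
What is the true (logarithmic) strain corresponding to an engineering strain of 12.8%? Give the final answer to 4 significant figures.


epsilon_true = ln(1 + epsilon_eng)
epsilon_true = ln(1 + 0.128)
epsilon_true = 0.1204


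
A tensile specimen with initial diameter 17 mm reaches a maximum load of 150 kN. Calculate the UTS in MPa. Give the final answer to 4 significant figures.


A0 = pi*(d/2)^2 = pi*(17/2)^2 = 226.98 mm^2
UTS = F_max / A0 = 150*1000 / 226.98
UTS = 660.9 MPa


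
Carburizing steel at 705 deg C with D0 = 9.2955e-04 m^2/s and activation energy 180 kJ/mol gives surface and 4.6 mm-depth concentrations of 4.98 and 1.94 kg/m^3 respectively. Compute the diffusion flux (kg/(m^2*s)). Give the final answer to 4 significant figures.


Step 1: D = D0 * exp(-Qd/(R*T))
T = 705 + 273.15 = 978.15 K
D = 9.2955e-04 * exp(-180e3 / (8.314 * 978.15)) = 2.2681e-13 m^2/s
Step 2: J = D * (C1 - C2) / dx
J = 2.2681e-13 * (4.98 - 1.94) / 4.6e-03
J = 1.499e-10 kg/(m^2*s)


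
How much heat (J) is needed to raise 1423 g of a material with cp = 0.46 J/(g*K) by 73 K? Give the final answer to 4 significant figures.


Q = m * cp * dT
Q = 1423 * 0.46 * 73
Q = 47780 J


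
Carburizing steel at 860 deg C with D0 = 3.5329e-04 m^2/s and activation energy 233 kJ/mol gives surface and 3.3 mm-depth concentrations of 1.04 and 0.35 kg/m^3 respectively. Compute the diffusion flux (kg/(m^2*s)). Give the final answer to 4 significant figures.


Step 1: D = D0 * exp(-Qd/(R*T))
T = 860 + 273.15 = 1133.15 K
D = 3.5329e-04 * exp(-233e3 / (8.314 * 1133.15)) = 6.41473e-15 m^2/s
Step 2: J = D * (C1 - C2) / dx
J = 6.41473e-15 * (1.04 - 0.35) / 3.3e-03
J = 1.341e-12 kg/(m^2*s)


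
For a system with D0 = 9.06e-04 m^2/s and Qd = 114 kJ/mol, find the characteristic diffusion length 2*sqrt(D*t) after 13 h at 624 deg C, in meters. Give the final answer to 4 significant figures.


Step 1: D = D0 * exp(-Qd/(R*T))
T = 897.15 K
D = 9.06e-04 * exp(-114e3 / (8.314 * 897.15)) = 2.08681e-10 m^2/s
Step 2: L = 2*sqrt(D*t)
t = 13 h = 46800 s
L = 2*sqrt(2.08681e-10 * 46800) = 6.25e-03 m


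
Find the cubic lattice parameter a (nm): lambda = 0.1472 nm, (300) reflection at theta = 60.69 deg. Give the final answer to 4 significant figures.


d = lambda / (2*sin(theta))
d = 0.1472 / (2*sin(60.69 deg))
d = 0.0844052 nm
a = d * sqrt(h^2+k^2+l^2) = 0.0844052 * sqrt(9)
a = 0.2532 nm


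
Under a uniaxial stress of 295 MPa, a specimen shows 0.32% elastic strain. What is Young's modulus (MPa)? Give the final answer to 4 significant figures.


E = sigma / epsilon
epsilon = 0.32% = 3.2e-03
E = 295 / 3.2e-03
E = 92190 MPa


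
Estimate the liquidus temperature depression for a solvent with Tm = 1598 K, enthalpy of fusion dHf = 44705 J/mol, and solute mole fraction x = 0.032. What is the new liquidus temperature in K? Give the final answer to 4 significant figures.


dT = R*Tm^2*x / dHf
dT = 8.314 * 1598^2 * 0.032 / 44705
dT = 15.197 K
T_new = 1598 - 15.197 = 1583 K


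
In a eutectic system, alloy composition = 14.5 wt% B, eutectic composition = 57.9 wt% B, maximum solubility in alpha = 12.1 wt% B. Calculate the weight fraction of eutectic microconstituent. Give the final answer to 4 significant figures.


f_primary = (C_e - C0) / (C_e - C_alpha_max)
f_primary = (57.9 - 14.5) / (57.9 - 12.1)
f_primary = 0.947598
f_eutectic = 1 - 0.947598 = 0.0524


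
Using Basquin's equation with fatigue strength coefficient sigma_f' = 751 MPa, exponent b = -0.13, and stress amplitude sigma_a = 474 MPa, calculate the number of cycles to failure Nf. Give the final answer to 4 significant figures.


sigma_a = sigma_f' * (2*Nf)^b
2*Nf = (sigma_a / sigma_f')^(1/b)
2*Nf = (474 / 751)^(1/-0.13)
2*Nf = 34.4665
Nf = 17.23 cycles


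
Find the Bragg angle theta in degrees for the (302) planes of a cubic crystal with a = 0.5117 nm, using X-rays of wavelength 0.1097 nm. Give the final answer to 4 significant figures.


d = a / sqrt(h^2+k^2+l^2)
d = 0.5117 / sqrt(13) = 0.14192 nm
lambda = 2*d*sin(theta)  =>  sin(theta) = lambda / (2*d)
sin(theta) = 0.1097 / (2 * 0.14192) = 0.386485
theta = 22.74 deg


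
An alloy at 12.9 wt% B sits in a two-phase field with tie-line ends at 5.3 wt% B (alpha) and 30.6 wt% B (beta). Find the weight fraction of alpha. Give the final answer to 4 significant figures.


f_alpha = (C_beta - C0) / (C_beta - C_alpha)
f_alpha = (30.6 - 12.9) / (30.6 - 5.3)
f_alpha = 0.6996


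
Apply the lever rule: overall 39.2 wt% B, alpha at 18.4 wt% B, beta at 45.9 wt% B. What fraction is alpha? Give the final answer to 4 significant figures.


f_alpha = (C_beta - C0) / (C_beta - C_alpha)
f_alpha = (45.9 - 39.2) / (45.9 - 18.4)
f_alpha = 0.2436


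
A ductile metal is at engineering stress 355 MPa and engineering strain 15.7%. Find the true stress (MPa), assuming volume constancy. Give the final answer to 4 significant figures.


sigma_true = sigma_eng * (1 + epsilon_eng)
sigma_true = 355 * (1 + 0.157)
sigma_true = 410.7 MPa


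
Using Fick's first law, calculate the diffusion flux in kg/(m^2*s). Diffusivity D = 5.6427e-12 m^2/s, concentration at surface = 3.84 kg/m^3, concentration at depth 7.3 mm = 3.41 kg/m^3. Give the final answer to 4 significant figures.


J = -D * (dC/dx) = D * (C1 - C2) / dx
J = 5.6427e-12 * (3.84 - 3.41) / 7.3e-03
J = 3.324e-10 kg/(m^2*s)


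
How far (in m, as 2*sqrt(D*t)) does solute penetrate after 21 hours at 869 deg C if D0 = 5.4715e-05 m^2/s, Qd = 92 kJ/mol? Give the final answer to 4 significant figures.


Step 1: D = D0 * exp(-Qd/(R*T))
T = 1142.15 K
D = 5.4715e-05 * exp(-92e3 / (8.314 * 1142.15)) = 3.39205e-09 m^2/s
Step 2: L = 2*sqrt(D*t)
t = 21 h = 75600 s
L = 2*sqrt(3.39205e-09 * 75600) = 0.03203 m


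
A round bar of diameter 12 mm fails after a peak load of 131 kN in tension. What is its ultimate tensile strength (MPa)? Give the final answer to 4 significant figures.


A0 = pi*(d/2)^2 = pi*(12/2)^2 = 113.097 mm^2
UTS = F_max / A0 = 131*1000 / 113.097
UTS = 1158 MPa


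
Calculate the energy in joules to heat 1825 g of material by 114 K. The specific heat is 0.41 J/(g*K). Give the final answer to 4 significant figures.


Q = m * cp * dT
Q = 1825 * 0.41 * 114
Q = 85300 J


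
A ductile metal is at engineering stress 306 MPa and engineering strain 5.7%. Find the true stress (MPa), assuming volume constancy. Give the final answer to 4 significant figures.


sigma_true = sigma_eng * (1 + epsilon_eng)
sigma_true = 306 * (1 + 0.057)
sigma_true = 323.4 MPa


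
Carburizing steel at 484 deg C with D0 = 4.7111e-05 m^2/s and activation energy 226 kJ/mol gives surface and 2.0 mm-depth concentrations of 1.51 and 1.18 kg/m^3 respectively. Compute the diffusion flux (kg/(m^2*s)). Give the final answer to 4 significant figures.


Step 1: D = D0 * exp(-Qd/(R*T))
T = 484 + 273.15 = 757.15 K
D = 4.7111e-05 * exp(-226e3 / (8.314 * 757.15)) = 1.20548e-20 m^2/s
Step 2: J = D * (C1 - C2) / dx
J = 1.20548e-20 * (1.51 - 1.18) / 2e-03
J = 1.989e-18 kg/(m^2*s)


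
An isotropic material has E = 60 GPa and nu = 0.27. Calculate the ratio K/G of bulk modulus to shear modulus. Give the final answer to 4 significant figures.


G = E / (2*(1+nu))
G = 60 / (2*(1+0.27)) = 23.622 GPa
K = E / (3*(1-2*nu))
K = 60 / (3*(1-2*0.27)) = 43.4783 GPa
K/G = 43.4783 / 23.622 = 1.841


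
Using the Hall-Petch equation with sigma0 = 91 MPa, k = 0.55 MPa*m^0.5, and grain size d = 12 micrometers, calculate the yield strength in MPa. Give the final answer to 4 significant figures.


sigma_y = sigma0 + k / sqrt(d)
d = 12 um = 1.2e-05 m
sigma_y = 91 + 0.55 / sqrt(1.2e-05)
sigma_y = 249.8 MPa


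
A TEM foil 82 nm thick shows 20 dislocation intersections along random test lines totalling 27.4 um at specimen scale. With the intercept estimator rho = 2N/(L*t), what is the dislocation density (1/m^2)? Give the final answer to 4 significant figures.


rho = 2N / (L * t)
L = 27.4 um = 2.74e-05 m, t = 82 nm = 8.2e-08 m
rho = 2 * 20 / (2.74e-05 * 8.2e-08)
rho = 1.78e+13 1/m^2


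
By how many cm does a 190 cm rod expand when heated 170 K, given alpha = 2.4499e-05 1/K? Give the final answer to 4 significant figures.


dL = L0 * alpha * dT
dL = 190 * 2.4499e-05 * 170
dL = 0.7913 cm


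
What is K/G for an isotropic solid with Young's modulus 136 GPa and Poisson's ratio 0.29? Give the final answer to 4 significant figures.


G = E / (2*(1+nu))
G = 136 / (2*(1+0.29)) = 52.7132 GPa
K = E / (3*(1-2*nu))
K = 136 / (3*(1-2*0.29)) = 107.937 GPa
K/G = 107.937 / 52.7132 = 2.048


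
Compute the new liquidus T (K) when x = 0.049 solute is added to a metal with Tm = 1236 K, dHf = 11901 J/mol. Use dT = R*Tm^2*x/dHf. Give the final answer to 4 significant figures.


dT = R*Tm^2*x / dHf
dT = 8.314 * 1236^2 * 0.049 / 11901
dT = 52.2949 K
T_new = 1236 - 52.2949 = 1184 K


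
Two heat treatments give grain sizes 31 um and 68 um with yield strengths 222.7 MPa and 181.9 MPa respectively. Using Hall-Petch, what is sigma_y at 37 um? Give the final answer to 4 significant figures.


sigma_y = sigma0 + k / sqrt(d)
1/sqrt(d1) = 1/sqrt(3.1e-05) = 179.605;  1/sqrt(d2) = 121.268
k = (sigma1 - sigma2) / (1/sqrt(d1) - 1/sqrt(d2)) = (222.7 - 181.9) / (179.605 - 121.268) = 0.699379 MPa*m^0.5
sigma0 = sigma1 - k/sqrt(d1) = 222.7 - 0.699379*179.605 = 97.0879 MPa
sigma_y(d3) = 97.0879 + 0.699379 / sqrt(3.7e-05) = 212.1 MPa


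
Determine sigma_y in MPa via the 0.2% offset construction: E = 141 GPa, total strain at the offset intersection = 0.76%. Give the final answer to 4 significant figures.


Offset strain = 0.002
Elastic strain at yield = total_strain - offset = 7.6e-03 - 0.002 = 5.6e-03
sigma_y = E * elastic_strain = 141000 * 5.6e-03
sigma_y = 789.6 MPa


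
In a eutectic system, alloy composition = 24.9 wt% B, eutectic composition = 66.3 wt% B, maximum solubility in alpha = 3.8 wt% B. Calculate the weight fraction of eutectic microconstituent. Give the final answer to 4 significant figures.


f_primary = (C_e - C0) / (C_e - C_alpha_max)
f_primary = (66.3 - 24.9) / (66.3 - 3.8)
f_primary = 0.6624
f_eutectic = 1 - 0.6624 = 0.3376


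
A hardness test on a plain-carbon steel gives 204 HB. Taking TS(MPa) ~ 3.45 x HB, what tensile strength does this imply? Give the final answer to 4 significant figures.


TS (MPa) = 3.45 * HB
TS = 3.45 * 204
TS = 703.8 MPa


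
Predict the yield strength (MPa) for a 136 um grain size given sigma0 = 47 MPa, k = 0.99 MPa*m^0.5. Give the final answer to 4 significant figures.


sigma_y = sigma0 + k / sqrt(d)
d = 136 um = 1.36e-04 m
sigma_y = 47 + 0.99 / sqrt(1.36e-04)
sigma_y = 131.9 MPa


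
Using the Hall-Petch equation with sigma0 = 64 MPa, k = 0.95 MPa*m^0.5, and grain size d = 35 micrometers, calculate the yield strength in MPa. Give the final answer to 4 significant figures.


sigma_y = sigma0 + k / sqrt(d)
d = 35 um = 3.5e-05 m
sigma_y = 64 + 0.95 / sqrt(3.5e-05)
sigma_y = 224.6 MPa


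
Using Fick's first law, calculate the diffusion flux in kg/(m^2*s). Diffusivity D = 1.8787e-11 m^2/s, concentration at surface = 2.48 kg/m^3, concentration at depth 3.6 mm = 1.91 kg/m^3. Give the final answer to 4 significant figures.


J = -D * (dC/dx) = D * (C1 - C2) / dx
J = 1.8787e-11 * (2.48 - 1.91) / 3.6e-03
J = 2.975e-09 kg/(m^2*s)


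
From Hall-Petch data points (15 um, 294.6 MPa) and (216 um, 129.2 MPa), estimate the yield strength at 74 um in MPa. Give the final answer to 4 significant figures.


sigma_y = sigma0 + k / sqrt(d)
1/sqrt(d1) = 1/sqrt(1.5e-05) = 258.199;  1/sqrt(d2) = 68.0414
k = (sigma1 - sigma2) / (1/sqrt(d1) - 1/sqrt(d2)) = (294.6 - 129.2) / (258.199 - 68.0414) = 0.869805 MPa*m^0.5
sigma0 = sigma1 - k/sqrt(d1) = 294.6 - 0.869805*258.199 = 70.0172 MPa
sigma_y(d3) = 70.0172 + 0.869805 / sqrt(7.4e-05) = 171.1 MPa


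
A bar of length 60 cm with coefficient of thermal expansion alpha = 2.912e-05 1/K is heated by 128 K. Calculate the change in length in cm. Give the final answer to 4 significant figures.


dL = L0 * alpha * dT
dL = 60 * 2.912e-05 * 128
dL = 0.2236 cm


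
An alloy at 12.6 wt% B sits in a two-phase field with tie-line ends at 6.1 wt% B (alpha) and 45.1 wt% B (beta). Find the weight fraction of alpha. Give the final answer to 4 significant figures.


f_alpha = (C_beta - C0) / (C_beta - C_alpha)
f_alpha = (45.1 - 12.6) / (45.1 - 6.1)
f_alpha = 0.8333


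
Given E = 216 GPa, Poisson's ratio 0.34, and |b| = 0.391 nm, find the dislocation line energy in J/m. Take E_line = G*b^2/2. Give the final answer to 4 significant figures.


Step 1: G = E / (2*(1+nu))
G = 216 / (2*(1+0.34)) = 80.597 GPa = 8.0597e+10 Pa
Step 2: E_line = G*b^2/2
b = 0.391 nm = 3.91e-10 m
E_line = 0.5 * 8.0597e+10 * (3.91e-10)^2 = 6.161e-09 J/m


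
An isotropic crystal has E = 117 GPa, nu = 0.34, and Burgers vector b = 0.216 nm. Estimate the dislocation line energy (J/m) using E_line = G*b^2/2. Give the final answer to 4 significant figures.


Step 1: G = E / (2*(1+nu))
G = 117 / (2*(1+0.34)) = 43.6567 GPa = 4.36567e+10 Pa
Step 2: E_line = G*b^2/2
b = 0.216 nm = 2.16e-10 m
E_line = 0.5 * 4.36567e+10 * (2.16e-10)^2 = 1.018e-09 J/m


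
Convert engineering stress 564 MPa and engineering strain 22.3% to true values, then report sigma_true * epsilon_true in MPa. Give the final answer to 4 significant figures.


sigma_true = sigma_eng * (1 + epsilon_eng)
sigma_true = 564 * (1 + 0.223) = 689.772 MPa
epsilon_true = ln(1 + epsilon_eng)
epsilon_true = ln(1 + 0.223) = 0.201307
sigma_true * epsilon_true = 689.772 * 0.201307 = 138.9 MPa


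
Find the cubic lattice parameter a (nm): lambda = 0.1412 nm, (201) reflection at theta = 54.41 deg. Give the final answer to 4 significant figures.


d = lambda / (2*sin(theta))
d = 0.1412 / (2*sin(54.41 deg))
d = 0.0868173 nm
a = d * sqrt(h^2+k^2+l^2) = 0.0868173 * sqrt(5)
a = 0.1941 nm


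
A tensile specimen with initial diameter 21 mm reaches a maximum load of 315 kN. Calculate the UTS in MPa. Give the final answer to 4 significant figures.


A0 = pi*(d/2)^2 = pi*(21/2)^2 = 346.361 mm^2
UTS = F_max / A0 = 315*1000 / 346.361
UTS = 909.5 MPa


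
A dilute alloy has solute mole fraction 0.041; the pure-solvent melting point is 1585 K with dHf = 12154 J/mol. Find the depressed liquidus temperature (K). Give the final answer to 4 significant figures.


dT = R*Tm^2*x / dHf
dT = 8.314 * 1585^2 * 0.041 / 12154
dT = 70.4585 K
T_new = 1585 - 70.4585 = 1515 K


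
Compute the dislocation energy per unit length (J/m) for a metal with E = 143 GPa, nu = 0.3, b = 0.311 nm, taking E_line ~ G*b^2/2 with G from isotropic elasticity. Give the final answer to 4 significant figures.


Step 1: G = E / (2*(1+nu))
G = 143 / (2*(1+0.3)) = 55 GPa = 5.5e+10 Pa
Step 2: E_line = G*b^2/2
b = 0.311 nm = 3.11e-10 m
E_line = 0.5 * 5.5e+10 * (3.11e-10)^2 = 2.66e-09 J/m


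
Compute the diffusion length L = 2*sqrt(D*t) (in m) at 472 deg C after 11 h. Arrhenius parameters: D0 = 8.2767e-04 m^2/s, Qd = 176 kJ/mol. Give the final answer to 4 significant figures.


Step 1: D = D0 * exp(-Qd/(R*T))
T = 745.15 K
D = 8.2767e-04 * exp(-176e3 / (8.314 * 745.15)) = 3.80102e-16 m^2/s
Step 2: L = 2*sqrt(D*t)
t = 11 h = 39600 s
L = 2*sqrt(3.80102e-16 * 39600) = 7.759e-06 m


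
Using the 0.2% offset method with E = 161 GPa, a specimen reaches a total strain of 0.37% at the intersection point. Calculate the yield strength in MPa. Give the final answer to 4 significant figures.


Offset strain = 0.002
Elastic strain at yield = total_strain - offset = 3.7e-03 - 0.002 = 1.7e-03
sigma_y = E * elastic_strain = 161000 * 1.7e-03
sigma_y = 273.7 MPa


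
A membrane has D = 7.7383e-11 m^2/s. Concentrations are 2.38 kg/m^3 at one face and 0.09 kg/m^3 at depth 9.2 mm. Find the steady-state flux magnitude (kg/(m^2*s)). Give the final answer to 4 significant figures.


J = -D * (dC/dx) = D * (C1 - C2) / dx
J = 7.7383e-11 * (2.38 - 0.09) / 9.2e-03
J = 1.926e-08 kg/(m^2*s)


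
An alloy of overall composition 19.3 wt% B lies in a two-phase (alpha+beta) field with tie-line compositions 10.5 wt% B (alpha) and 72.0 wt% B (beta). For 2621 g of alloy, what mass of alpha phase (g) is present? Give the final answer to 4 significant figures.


f_alpha = (C_beta - C0) / (C_beta - C_alpha)
f_alpha = (72.0 - 19.3) / (72.0 - 10.5) = 0.856911
m_alpha = f_alpha * m_total = 0.856911 * 2621 = 2246 g


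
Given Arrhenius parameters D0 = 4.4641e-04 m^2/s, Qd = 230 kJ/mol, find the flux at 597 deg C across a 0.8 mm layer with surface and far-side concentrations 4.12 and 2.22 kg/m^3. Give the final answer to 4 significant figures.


Step 1: D = D0 * exp(-Qd/(R*T))
T = 597 + 273.15 = 870.15 K
D = 4.4641e-04 * exp(-230e3 / (8.314 * 870.15)) = 6.95758e-18 m^2/s
Step 2: J = D * (C1 - C2) / dx
J = 6.95758e-18 * (4.12 - 2.22) / 8e-04
J = 1.652e-14 kg/(m^2*s)


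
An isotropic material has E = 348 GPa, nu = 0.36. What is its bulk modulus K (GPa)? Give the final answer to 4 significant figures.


K = E / (3*(1-2*nu))
K = 348 / (3*(1-2*0.36))
K = 414.3 GPa


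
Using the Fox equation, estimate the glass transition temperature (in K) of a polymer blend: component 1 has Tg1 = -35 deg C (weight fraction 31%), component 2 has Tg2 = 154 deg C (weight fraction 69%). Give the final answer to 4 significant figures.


1/Tg = w1/Tg1 + w2/Tg2 (in Kelvin)
Tg1 = 238.15 K, Tg2 = 427.15 K
1/Tg = 0.31/238.15 + 0.69/427.15
Tg = 342.8 K


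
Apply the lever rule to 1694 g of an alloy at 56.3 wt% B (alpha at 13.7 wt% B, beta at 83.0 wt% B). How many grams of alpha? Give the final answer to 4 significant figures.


f_alpha = (C_beta - C0) / (C_beta - C_alpha)
f_alpha = (83.0 - 56.3) / (83.0 - 13.7) = 0.385281
m_alpha = f_alpha * m_total = 0.385281 * 1694 = 652.7 g


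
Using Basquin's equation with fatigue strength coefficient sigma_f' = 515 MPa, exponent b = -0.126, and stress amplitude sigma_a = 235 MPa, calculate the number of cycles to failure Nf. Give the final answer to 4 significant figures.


sigma_a = sigma_f' * (2*Nf)^b
2*Nf = (sigma_a / sigma_f')^(1/b)
2*Nf = (235 / 515)^(1/-0.126)
2*Nf = 506.152
Nf = 253.1 cycles


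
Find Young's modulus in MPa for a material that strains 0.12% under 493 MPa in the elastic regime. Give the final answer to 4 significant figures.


E = sigma / epsilon
epsilon = 0.12% = 1.2e-03
E = 493 / 1.2e-03
E = 410800 MPa


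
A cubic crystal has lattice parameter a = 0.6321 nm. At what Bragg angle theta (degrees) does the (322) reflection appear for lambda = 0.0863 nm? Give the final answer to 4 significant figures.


d = a / sqrt(h^2+k^2+l^2)
d = 0.6321 / sqrt(17) = 0.153307 nm
lambda = 2*d*sin(theta)  =>  sin(theta) = lambda / (2*d)
sin(theta) = 0.0863 / (2 * 0.153307) = 0.281462
theta = 16.35 deg


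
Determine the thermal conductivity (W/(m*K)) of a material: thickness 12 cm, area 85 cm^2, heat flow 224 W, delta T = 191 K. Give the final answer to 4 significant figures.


k = Q*L / (A*dT)
L = 0.12 m, A = 8.5e-03 m^2
k = 224 * 0.12 / (8.5e-03 * 191)
k = 16.56 W/(m*K)


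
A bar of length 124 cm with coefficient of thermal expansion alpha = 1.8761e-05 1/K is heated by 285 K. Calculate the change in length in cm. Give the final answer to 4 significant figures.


dL = L0 * alpha * dT
dL = 124 * 1.8761e-05 * 285
dL = 0.663 cm


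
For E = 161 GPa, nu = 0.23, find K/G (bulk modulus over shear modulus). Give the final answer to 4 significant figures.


G = E / (2*(1+nu))
G = 161 / (2*(1+0.23)) = 65.4472 GPa
K = E / (3*(1-2*nu))
K = 161 / (3*(1-2*0.23)) = 99.3827 GPa
K/G = 99.3827 / 65.4472 = 1.519


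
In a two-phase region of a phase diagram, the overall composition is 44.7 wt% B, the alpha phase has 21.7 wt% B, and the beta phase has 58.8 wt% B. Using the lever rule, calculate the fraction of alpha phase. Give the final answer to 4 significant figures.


f_alpha = (C_beta - C0) / (C_beta - C_alpha)
f_alpha = (58.8 - 44.7) / (58.8 - 21.7)
f_alpha = 0.3801


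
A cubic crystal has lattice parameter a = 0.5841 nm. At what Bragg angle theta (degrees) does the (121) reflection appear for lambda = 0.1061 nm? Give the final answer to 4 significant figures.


d = a / sqrt(h^2+k^2+l^2)
d = 0.5841 / sqrt(6) = 0.238458 nm
lambda = 2*d*sin(theta)  =>  sin(theta) = lambda / (2*d)
sin(theta) = 0.1061 / (2 * 0.238458) = 0.222471
theta = 12.85 deg


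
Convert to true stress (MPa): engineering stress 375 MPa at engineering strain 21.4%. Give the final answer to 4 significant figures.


sigma_true = sigma_eng * (1 + epsilon_eng)
sigma_true = 375 * (1 + 0.214)
sigma_true = 455.3 MPa


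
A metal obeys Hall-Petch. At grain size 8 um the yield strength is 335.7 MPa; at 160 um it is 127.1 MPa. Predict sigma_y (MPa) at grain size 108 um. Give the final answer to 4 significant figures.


sigma_y = sigma0 + k / sqrt(d)
1/sqrt(d1) = 1/sqrt(8e-06) = 353.553;  1/sqrt(d2) = 79.0569
k = (sigma1 - sigma2) / (1/sqrt(d1) - 1/sqrt(d2)) = (335.7 - 127.1) / (353.553 - 79.0569) = 0.759937 MPa*m^0.5
sigma0 = sigma1 - k/sqrt(d1) = 335.7 - 0.759937*353.553 = 67.0217 MPa
sigma_y(d3) = 67.0217 + 0.759937 / sqrt(1.08e-04) = 140.1 MPa


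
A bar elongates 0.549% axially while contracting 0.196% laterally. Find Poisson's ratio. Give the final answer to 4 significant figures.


nu = -epsilon_lat / epsilon_axial
Lateral strain is contraction (negative), so using magnitudes:
nu = 0.196 / 0.549
nu = 0.357


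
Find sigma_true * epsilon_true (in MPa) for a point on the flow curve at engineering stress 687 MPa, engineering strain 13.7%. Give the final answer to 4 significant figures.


sigma_true = sigma_eng * (1 + epsilon_eng)
sigma_true = 687 * (1 + 0.137) = 781.119 MPa
epsilon_true = ln(1 + epsilon_eng)
epsilon_true = ln(1 + 0.137) = 0.128393
sigma_true * epsilon_true = 781.119 * 0.128393 = 100.3 MPa


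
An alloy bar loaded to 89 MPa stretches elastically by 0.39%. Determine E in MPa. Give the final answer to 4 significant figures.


E = sigma / epsilon
epsilon = 0.39% = 3.9e-03
E = 89 / 3.9e-03
E = 22820 MPa


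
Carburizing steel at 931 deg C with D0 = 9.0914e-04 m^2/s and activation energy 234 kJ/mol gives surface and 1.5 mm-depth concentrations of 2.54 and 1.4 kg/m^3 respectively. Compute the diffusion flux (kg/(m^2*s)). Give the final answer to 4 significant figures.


Step 1: D = D0 * exp(-Qd/(R*T))
T = 931 + 273.15 = 1204.15 K
D = 9.0914e-04 * exp(-234e3 / (8.314 * 1204.15)) = 6.42116e-14 m^2/s
Step 2: J = D * (C1 - C2) / dx
J = 6.42116e-14 * (2.54 - 1.4) / 1.5e-03
J = 4.88e-11 kg/(m^2*s)


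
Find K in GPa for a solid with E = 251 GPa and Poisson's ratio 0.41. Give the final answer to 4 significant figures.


K = E / (3*(1-2*nu))
K = 251 / (3*(1-2*0.41))
K = 464.8 GPa


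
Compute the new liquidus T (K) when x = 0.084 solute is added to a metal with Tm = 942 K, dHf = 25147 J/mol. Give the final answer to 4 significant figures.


dT = R*Tm^2*x / dHf
dT = 8.314 * 942^2 * 0.084 / 25147
dT = 24.6436 K
T_new = 942 - 24.6436 = 917.4 K


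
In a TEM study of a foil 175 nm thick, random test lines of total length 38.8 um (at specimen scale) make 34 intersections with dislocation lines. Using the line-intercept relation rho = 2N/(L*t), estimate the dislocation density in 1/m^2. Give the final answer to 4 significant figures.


rho = 2N / (L * t)
L = 38.8 um = 3.88e-05 m, t = 175 nm = 1.75e-07 m
rho = 2 * 34 / (3.88e-05 * 1.75e-07)
rho = 1.001e+13 1/m^2


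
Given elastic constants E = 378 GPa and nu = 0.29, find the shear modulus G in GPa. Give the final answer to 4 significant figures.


G = E / (2*(1+nu))
G = 378 / (2*(1+0.29))
G = 146.5 GPa


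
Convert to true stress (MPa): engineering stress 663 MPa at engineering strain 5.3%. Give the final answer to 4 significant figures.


sigma_true = sigma_eng * (1 + epsilon_eng)
sigma_true = 663 * (1 + 0.053)
sigma_true = 698.1 MPa


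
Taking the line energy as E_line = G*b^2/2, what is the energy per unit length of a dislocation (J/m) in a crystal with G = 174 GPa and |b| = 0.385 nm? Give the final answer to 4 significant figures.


E = G*b^2/2
b = 0.385 nm = 3.85e-10 m
G = 174 GPa = 1.74e+11 Pa
E = 0.5 * 1.74e+11 * (3.85e-10)^2
E = 1.29e-08 J/m


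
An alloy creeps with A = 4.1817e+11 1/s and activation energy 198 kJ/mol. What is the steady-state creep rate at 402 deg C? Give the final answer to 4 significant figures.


rate = A * exp(-Q / (R*T))
T = 402 + 273.15 = 675.15 K
rate = 4.1817e+11 * exp(-198e3 / (8.314 * 675.15))
rate = 2.005e-04 1/s


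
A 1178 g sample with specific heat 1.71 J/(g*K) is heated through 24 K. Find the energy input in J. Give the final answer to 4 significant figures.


Q = m * cp * dT
Q = 1178 * 1.71 * 24
Q = 48350 J


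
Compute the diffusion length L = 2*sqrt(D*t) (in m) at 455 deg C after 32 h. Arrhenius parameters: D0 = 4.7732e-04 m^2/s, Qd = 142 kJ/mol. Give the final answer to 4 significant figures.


Step 1: D = D0 * exp(-Qd/(R*T))
T = 728.15 K
D = 4.7732e-04 * exp(-142e3 / (8.314 * 728.15)) = 3.10396e-14 m^2/s
Step 2: L = 2*sqrt(D*t)
t = 32 h = 115200 s
L = 2*sqrt(3.10396e-14 * 115200) = 1.196e-04 m


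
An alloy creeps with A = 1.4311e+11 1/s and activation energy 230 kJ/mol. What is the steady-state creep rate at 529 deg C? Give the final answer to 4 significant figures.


rate = A * exp(-Q / (R*T))
T = 529 + 273.15 = 802.15 K
rate = 1.4311e+11 * exp(-230e3 / (8.314 * 802.15))
rate = 1.506e-04 1/s


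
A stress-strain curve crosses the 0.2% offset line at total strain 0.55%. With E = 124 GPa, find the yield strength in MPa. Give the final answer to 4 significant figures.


Offset strain = 0.002
Elastic strain at yield = total_strain - offset = 5.5e-03 - 0.002 = 3.5e-03
sigma_y = E * elastic_strain = 124000 * 3.5e-03
sigma_y = 434 MPa


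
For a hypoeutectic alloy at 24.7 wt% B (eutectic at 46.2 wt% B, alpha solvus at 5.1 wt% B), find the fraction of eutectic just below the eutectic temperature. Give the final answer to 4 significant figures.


f_primary = (C_e - C0) / (C_e - C_alpha_max)
f_primary = (46.2 - 24.7) / (46.2 - 5.1)
f_primary = 0.523114
f_eutectic = 1 - 0.523114 = 0.4769


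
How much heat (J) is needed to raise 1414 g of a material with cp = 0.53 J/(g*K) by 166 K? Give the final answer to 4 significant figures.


Q = m * cp * dT
Q = 1414 * 0.53 * 166
Q = 124400 J


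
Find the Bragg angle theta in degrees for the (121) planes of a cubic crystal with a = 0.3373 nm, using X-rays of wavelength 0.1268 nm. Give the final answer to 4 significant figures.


d = a / sqrt(h^2+k^2+l^2)
d = 0.3373 / sqrt(6) = 0.137702 nm
lambda = 2*d*sin(theta)  =>  sin(theta) = lambda / (2*d)
sin(theta) = 0.1268 / (2 * 0.137702) = 0.460414
theta = 27.41 deg


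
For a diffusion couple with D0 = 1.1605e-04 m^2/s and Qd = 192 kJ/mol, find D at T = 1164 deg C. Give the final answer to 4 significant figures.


D = D0 * exp(-Qd / (R*T))
T = 1437.15 K
D = 1.1605e-04 * exp(-192e3 / (8.314 * 1437.15))
D = 1.219e-11 m^2/s


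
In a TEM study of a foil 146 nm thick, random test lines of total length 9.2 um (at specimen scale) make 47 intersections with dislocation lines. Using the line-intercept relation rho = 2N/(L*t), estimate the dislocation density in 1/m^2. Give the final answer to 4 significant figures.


rho = 2N / (L * t)
L = 9.2 um = 9.2e-06 m, t = 146 nm = 1.46e-07 m
rho = 2 * 47 / (9.2e-06 * 1.46e-07)
rho = 6.998e+13 1/m^2


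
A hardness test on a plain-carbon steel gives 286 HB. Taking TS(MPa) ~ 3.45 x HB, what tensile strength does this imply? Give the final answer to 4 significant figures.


TS (MPa) = 3.45 * HB
TS = 3.45 * 286
TS = 986.7 MPa


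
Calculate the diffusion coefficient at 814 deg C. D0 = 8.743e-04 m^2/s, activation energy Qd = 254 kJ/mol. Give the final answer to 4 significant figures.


D = D0 * exp(-Qd / (R*T))
T = 1087.15 K
D = 8.743e-04 * exp(-254e3 / (8.314 * 1087.15))
D = 5.46e-16 m^2/s


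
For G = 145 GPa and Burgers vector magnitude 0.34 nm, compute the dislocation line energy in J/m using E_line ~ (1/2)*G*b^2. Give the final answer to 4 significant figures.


E = G*b^2/2
b = 0.34 nm = 3.4e-10 m
G = 145 GPa = 1.45e+11 Pa
E = 0.5 * 1.45e+11 * (3.4e-10)^2
E = 8.381e-09 J/m


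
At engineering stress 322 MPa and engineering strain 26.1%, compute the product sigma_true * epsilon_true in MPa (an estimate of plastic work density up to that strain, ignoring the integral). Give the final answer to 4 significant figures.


sigma_true = sigma_eng * (1 + epsilon_eng)
sigma_true = 322 * (1 + 0.261) = 406.042 MPa
epsilon_true = ln(1 + epsilon_eng)
epsilon_true = ln(1 + 0.261) = 0.231905
sigma_true * epsilon_true = 406.042 * 0.231905 = 94.16 MPa


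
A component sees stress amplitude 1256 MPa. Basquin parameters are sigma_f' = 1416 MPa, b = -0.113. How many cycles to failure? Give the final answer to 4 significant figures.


sigma_a = sigma_f' * (2*Nf)^b
2*Nf = (sigma_a / sigma_f')^(1/b)
2*Nf = (1256 / 1416)^(1/-0.113)
2*Nf = 2.88954
Nf = 1.445 cycles


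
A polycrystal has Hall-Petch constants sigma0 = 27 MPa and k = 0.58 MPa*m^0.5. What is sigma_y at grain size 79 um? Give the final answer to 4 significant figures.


sigma_y = sigma0 + k / sqrt(d)
d = 79 um = 7.9e-05 m
sigma_y = 27 + 0.58 / sqrt(7.9e-05)
sigma_y = 92.26 MPa


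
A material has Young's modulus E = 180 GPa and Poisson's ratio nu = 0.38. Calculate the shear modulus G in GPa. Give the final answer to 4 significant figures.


G = E / (2*(1+nu))
G = 180 / (2*(1+0.38))
G = 65.22 GPa


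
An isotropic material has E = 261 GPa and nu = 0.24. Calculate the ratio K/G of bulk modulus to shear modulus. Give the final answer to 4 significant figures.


G = E / (2*(1+nu))
G = 261 / (2*(1+0.24)) = 105.242 GPa
K = E / (3*(1-2*nu))
K = 261 / (3*(1-2*0.24)) = 167.308 GPa
K/G = 167.308 / 105.242 = 1.59


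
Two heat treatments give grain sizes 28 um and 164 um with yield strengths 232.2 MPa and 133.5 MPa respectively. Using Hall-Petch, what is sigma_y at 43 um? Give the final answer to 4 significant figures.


sigma_y = sigma0 + k / sqrt(d)
1/sqrt(d1) = 1/sqrt(2.8e-05) = 188.982;  1/sqrt(d2) = 78.0869
k = (sigma1 - sigma2) / (1/sqrt(d1) - 1/sqrt(d2)) = (232.2 - 133.5) / (188.982 - 78.0869) = 0.890028 MPa*m^0.5
sigma0 = sigma1 - k/sqrt(d1) = 232.2 - 0.890028*188.982 = 64.0005 MPa
sigma_y(d3) = 64.0005 + 0.890028 / sqrt(4.3e-05) = 199.7 MPa


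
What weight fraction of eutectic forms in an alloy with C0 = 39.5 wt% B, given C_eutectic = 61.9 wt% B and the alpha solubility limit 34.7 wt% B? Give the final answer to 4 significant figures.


f_primary = (C_e - C0) / (C_e - C_alpha_max)
f_primary = (61.9 - 39.5) / (61.9 - 34.7)
f_primary = 0.823529
f_eutectic = 1 - 0.823529 = 0.1765


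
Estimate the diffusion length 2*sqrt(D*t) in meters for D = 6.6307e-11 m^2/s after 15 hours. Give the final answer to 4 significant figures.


t = 15 hr = 54000 s
Diffusion length = 2*sqrt(D*t)
= 2*sqrt(6.6307e-11 * 54000)
= 3.784e-03 m


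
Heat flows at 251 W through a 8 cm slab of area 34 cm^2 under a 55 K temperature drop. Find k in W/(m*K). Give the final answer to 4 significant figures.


k = Q*L / (A*dT)
L = 0.08 m, A = 3.4e-03 m^2
k = 251 * 0.08 / (3.4e-03 * 55)
k = 107.4 W/(m*K)


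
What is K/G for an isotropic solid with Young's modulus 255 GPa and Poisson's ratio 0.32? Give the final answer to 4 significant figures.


G = E / (2*(1+nu))
G = 255 / (2*(1+0.32)) = 96.5909 GPa
K = E / (3*(1-2*nu))
K = 255 / (3*(1-2*0.32)) = 236.111 GPa
K/G = 236.111 / 96.5909 = 2.444


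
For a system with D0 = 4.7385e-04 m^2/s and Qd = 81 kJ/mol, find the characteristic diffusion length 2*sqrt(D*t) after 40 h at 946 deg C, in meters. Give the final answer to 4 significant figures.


Step 1: D = D0 * exp(-Qd/(R*T))
T = 1219.15 K
D = 4.7385e-04 * exp(-81e3 / (8.314 * 1219.15)) = 1.60347e-07 m^2/s
Step 2: L = 2*sqrt(D*t)
t = 40 h = 144000 s
L = 2*sqrt(1.60347e-07 * 144000) = 0.3039 m


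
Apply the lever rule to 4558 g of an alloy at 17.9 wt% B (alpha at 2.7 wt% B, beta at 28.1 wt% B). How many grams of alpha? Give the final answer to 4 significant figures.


f_alpha = (C_beta - C0) / (C_beta - C_alpha)
f_alpha = (28.1 - 17.9) / (28.1 - 2.7) = 0.401575
m_alpha = f_alpha * m_total = 0.401575 * 4558 = 1830 g


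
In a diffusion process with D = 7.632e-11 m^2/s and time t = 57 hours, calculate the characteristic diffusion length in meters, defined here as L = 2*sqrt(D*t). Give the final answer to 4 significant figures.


t = 57 hr = 205200 s
Diffusion length = 2*sqrt(D*t)
= 2*sqrt(7.632e-11 * 205200)
= 7.915e-03 m


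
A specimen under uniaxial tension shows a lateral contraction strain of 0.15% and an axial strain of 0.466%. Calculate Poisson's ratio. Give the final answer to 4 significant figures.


nu = -epsilon_lat / epsilon_axial
Lateral strain is contraction (negative), so using magnitudes:
nu = 0.15 / 0.466
nu = 0.3219
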